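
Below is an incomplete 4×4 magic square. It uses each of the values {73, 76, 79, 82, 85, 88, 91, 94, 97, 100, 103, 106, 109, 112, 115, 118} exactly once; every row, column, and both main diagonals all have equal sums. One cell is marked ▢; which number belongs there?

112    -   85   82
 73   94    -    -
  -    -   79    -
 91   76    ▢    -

118

The 16 entries sum to 1528, so each line sums to 1528/4 = 382.
From row 1, 382 − (112 + 85 + 82) gives (1,2) = 103.
From column 1, 382 − (112 + 73 + 91) gives (3,1) = 106.
Column 2 must total 382; the given cells sum to 273, so (3,2) = 109.
Main diagonal: 112 + 94 + 79 + ? = 382, so (4,4) = 97.
From anti-diagonal, 382 − (82 + 109 + 91) gives (2,3) = 100.
Using row 2: 73 + 94 + 100 + ? → (2,4) = 382 − 267 = 115.
Row 3 must total 382; the given cells sum to 294, so (3,4) = 88.
The remaining cell in row 4 is (4,3) = 382 − 264 = 118.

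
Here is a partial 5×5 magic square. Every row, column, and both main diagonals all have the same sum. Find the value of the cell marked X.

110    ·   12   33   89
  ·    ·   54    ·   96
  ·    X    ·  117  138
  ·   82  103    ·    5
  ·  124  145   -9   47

Column 5 is complete and sums to 375; that is the magic constant.
The remaining cell in row 1 is (1,2) = 375 − 244 = 131.
The remaining cell in row 5 is (5,1) = 375 − 307 = 68.
The remaining cell in column 3 is (3,3) = 375 − 314 = 61.
Anti-diagonal: 89 + 61 + 82 + 68 + ? = 375, so (2,4) = 75.
From column 4, 375 − (33 + 75 + 117 + (-9)) gives (4,4) = 159.
From main diagonal, 375 − (110 + 61 + 159 + 47) gives (2,2) = -2.
From row 2, 375 − (-2 + 54 + 75 + 96) gives (2,1) = 152.
Using row 4: 82 + 103 + 159 + 5 + ? → (4,1) = 375 − 349 = 26.
The remaining cell in column 1 is (3,1) = 375 − 356 = 19.
The remaining cell in column 2 is (3,2) = 375 − 335 = 40.

40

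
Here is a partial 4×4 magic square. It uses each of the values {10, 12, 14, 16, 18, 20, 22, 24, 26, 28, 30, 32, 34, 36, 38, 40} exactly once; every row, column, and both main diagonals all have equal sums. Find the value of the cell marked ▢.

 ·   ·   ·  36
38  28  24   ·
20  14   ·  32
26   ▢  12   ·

The 16 entries sum to 400, so each line sums to 400/4 = 100.
Row 2: 38 + 28 + 24 + ? = 100, so (2,4) = 10.
Using row 3: 20 + 14 + 32 + ? → (3,3) = 100 − 66 = 34.
Using column 1: 38 + 20 + 26 + ? → (1,1) = 100 − 84 = 16.
Column 3 must total 100; the given cells sum to 70, so (1,3) = 30.
The remaining cell in column 4 is (4,4) = 100 − 78 = 22.
Row 1: 16 + 30 + 36 + ? = 100, so (1,2) = 18.
From row 4, 100 − (26 + 12 + 22) gives (4,2) = 40.

40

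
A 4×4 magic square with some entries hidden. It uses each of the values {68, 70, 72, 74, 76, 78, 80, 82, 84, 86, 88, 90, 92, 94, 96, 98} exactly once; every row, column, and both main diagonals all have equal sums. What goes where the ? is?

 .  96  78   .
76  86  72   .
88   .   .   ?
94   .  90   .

The 16 entries sum to 1328, so each line sums to 1328/4 = 332.
From row 2, 332 − (76 + 86 + 72) gives (2,4) = 98.
Using column 1: 76 + 88 + 94 + ? → (1,1) = 332 − 258 = 74.
The remaining cell in column 3 is (3,3) = 332 − 240 = 92.
Using main diagonal: 74 + 86 + 92 + ? → (4,4) = 332 − 252 = 80.
From row 1, 332 − (74 + 96 + 78) gives (1,4) = 84.
From row 4, 332 − (94 + 90 + 80) gives (4,2) = 68.
The remaining cell in column 2 is (3,2) = 332 − 250 = 82.
From column 4, 332 − (84 + 98 + 80) gives (3,4) = 70.

70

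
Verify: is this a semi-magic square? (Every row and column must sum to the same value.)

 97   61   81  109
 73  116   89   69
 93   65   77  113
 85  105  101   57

Row 1: 97 + 61 + 81 + 109 = 348.
Row 2: 73 + 116 + 89 + 69 = 347.
Row 3: 93 + 65 + 77 + 113 = 348.
Row 4: 85 + 105 + 101 + 57 = 348.
Column 1: 97 + 73 + 93 + 85 = 348.
Column 2: 61 + 116 + 65 + 105 = 347.
Column 3: 81 + 89 + 77 + 101 = 348.
Column 4: 109 + 69 + 113 + 57 = 348.

No — row 1 sums to 348 but column 2 sums to 347.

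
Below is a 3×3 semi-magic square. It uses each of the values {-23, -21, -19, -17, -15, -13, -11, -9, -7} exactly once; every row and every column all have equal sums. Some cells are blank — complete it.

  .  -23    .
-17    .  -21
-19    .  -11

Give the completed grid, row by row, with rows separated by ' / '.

-9 -23 -13 / -17 -7 -21 / -19 -15 -11

The 9 entries sum to -135, so each line sums to -135/3 = -45.
Row 2 must total -45; the given cells sum to -38, so (2,2) = -7.
From row 3, -45 − (-19 + (-11)) gives (3,2) = -15.
The remaining cell in column 1 is (1,1) = -45 − (-36) = -9.
The remaining cell in column 3 is (1,3) = -45 − (-32) = -13.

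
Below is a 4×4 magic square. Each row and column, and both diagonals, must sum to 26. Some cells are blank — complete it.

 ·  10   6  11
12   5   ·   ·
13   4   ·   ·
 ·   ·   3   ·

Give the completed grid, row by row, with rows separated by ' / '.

Using row 1: 10 + 6 + 11 + ? → (1,1) = 26 − 27 = -1.
The remaining cell in column 1 is (4,1) = 26 − 24 = 2.
Using column 2: 10 + 5 + 4 + ? → (4,2) = 26 − 19 = 7.
Anti-diagonal must total 26; the given cells sum to 17, so (2,3) = 9.
Row 2 needs 26; the known cells sum to 26, so (2,4) = 0.
From row 4, 26 − (2 + 7 + 3) gives (4,4) = 14.
Column 3 needs 26; the known cells sum to 18, so (3,3) = 8.
Column 4 needs 26; the known cells sum to 25, so (3,4) = 1.

-1 10 6 11 / 12 5 9 0 / 13 4 8 1 / 2 7 3 14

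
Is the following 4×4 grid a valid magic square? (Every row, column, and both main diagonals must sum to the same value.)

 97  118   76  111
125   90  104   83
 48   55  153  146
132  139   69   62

Yes

Row 1: 97 + 118 + 76 + 111 = 402.
Row 2: 125 + 90 + 104 + 83 = 402.
Row 3: 48 + 55 + 153 + 146 = 402.
Row 4: 132 + 139 + 69 + 62 = 402.
Column 1: 97 + 125 + 48 + 132 = 402.
Column 2: 118 + 90 + 55 + 139 = 402.
Column 3: 76 + 104 + 153 + 69 = 402.
Column 4: 111 + 83 + 146 + 62 = 402.
Main diagonal: 97 + 90 + 153 + 62 = 402.
Anti-diagonal: 111 + 104 + 55 + 132 = 402.
All lines sum to 402.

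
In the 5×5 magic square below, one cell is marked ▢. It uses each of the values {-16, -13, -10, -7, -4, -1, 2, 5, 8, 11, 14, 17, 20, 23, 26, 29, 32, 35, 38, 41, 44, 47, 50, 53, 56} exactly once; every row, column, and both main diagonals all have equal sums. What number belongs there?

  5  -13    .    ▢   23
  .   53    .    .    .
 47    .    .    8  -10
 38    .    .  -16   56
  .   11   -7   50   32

The 25 entries sum to 500, so each line sums to 500/5 = 100.
Row 5: 11 + (-7) + 50 + 32 + ? = 100, so (5,1) = 14.
From column 1, 100 − (5 + 47 + 38 + 14) gives (2,1) = -4.
Column 5 needs 100; the known cells sum to 101, so (2,5) = -1.
From main diagonal, 100 − (5 + 53 + (-16) + 32) gives (3,3) = 26.
From row 3, 100 − (47 + 26 + 8 + (-10)) gives (3,2) = 29.
Column 2 must total 100; the given cells sum to 80, so (4,2) = 20.
Anti-diagonal: 23 + 26 + 20 + 14 + ? = 100, so (2,4) = 17.
Using row 2: -4 + 53 + 17 + (-1) + ? → (2,3) = 100 − 65 = 35.
Row 4 needs 100; the known cells sum to 98, so (4,3) = 2.
Column 3: 35 + 26 + 2 + (-7) + ? = 100, so (1,3) = 44.
Column 4: 17 + 8 + (-16) + 50 + ? = 100, so (1,4) = 41.

41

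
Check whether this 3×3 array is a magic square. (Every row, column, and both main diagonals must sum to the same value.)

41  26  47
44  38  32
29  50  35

Yes

Row 1: 41 + 26 + 47 = 114.
Row 2: 44 + 38 + 32 = 114.
Row 3: 29 + 50 + 35 = 114.
Column 1: 41 + 44 + 29 = 114.
Column 2: 26 + 38 + 50 = 114.
Column 3: 47 + 32 + 35 = 114.
Main diagonal: 41 + 38 + 35 = 114.
Anti-diagonal: 47 + 38 + 29 = 114.
All lines sum to 114.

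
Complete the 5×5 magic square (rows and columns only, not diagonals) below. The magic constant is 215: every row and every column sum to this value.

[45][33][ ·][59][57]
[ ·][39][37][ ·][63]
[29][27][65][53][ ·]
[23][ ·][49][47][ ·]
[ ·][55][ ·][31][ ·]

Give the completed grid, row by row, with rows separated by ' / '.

Using row 1: 45 + 33 + 59 + 57 + ? → (1,3) = 215 − 194 = 21.
The remaining cell in row 3 is (3,5) = 215 − 174 = 41.
Column 2 must total 215; the given cells sum to 154, so (4,2) = 61.
The remaining cell in column 3 is (5,3) = 215 − 172 = 43.
From column 4, 215 − (59 + 53 + 47 + 31) gives (2,4) = 25.
Using row 2: 39 + 37 + 25 + 63 + ? → (2,1) = 215 − 164 = 51.
The remaining cell in row 4 is (4,5) = 215 − 180 = 35.
The remaining cell in column 1 is (5,1) = 215 − 148 = 67.
Column 5: 57 + 63 + 41 + 35 + ? = 215, so (5,5) = 19.

45 33 21 59 57 / 51 39 37 25 63 / 29 27 65 53 41 / 23 61 49 47 35 / 67 55 43 31 19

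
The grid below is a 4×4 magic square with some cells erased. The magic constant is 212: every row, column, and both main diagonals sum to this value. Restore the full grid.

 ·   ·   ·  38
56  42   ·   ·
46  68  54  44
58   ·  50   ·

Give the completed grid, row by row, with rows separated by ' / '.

Using column 1: 56 + 46 + 58 + ? → (1,1) = 212 − 160 = 52.
Main diagonal needs 212; the known cells sum to 148, so (4,4) = 64.
Using anti-diagonal: 38 + 68 + 58 + ? → (2,3) = 212 − 164 = 48.
Using row 2: 56 + 42 + 48 + ? → (2,4) = 212 − 146 = 66.
From row 4, 212 − (58 + 50 + 64) gives (4,2) = 40.
Column 2 needs 212; the known cells sum to 150, so (1,2) = 62.
Using column 3: 48 + 54 + 50 + ? → (1,3) = 212 − 152 = 60.

52 62 60 38 / 56 42 48 66 / 46 68 54 44 / 58 40 50 64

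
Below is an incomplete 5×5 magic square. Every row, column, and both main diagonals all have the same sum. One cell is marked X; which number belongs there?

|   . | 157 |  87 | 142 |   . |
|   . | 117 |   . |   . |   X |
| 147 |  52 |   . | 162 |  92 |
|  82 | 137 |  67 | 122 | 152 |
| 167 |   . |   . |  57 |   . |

132

Row 4 is complete and sums to 560; that is the magic constant.
Row 3: 147 + 52 + 162 + 92 + ? = 560, so (3,3) = 107.
Using column 2: 157 + 117 + 52 + 137 + ? → (5,2) = 560 − 463 = 97.
Column 4: 142 + 162 + 122 + 57 + ? = 560, so (2,4) = 77.
The remaining cell in anti-diagonal is (1,5) = 560 − 488 = 72.
The remaining cell in row 1 is (1,1) = 560 − 458 = 102.
Using column 1: 102 + 147 + 82 + 167 + ? → (2,1) = 560 − 498 = 62.
Main diagonal needs 560; the known cells sum to 448, so (5,5) = 112.
Row 5 needs 560; the known cells sum to 433, so (5,3) = 127.
The remaining cell in column 3 is (2,3) = 560 − 388 = 172.
The remaining cell in column 5 is (2,5) = 560 − 428 = 132.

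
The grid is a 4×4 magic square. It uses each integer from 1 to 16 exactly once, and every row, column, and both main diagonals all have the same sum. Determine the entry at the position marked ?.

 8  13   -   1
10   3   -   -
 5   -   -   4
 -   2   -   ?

14

The entries are 1 through 16, which sum to 136, so each line sums to 136/4 = 34.
The remaining cell in row 1 is (1,3) = 34 − 22 = 12.
Column 1 needs 34; the known cells sum to 23, so (4,1) = 11.
Column 2 must total 34; the given cells sum to 18, so (3,2) = 16.
The remaining cell in anti-diagonal is (2,3) = 34 − 28 = 6.
The remaining cell in row 2 is (2,4) = 34 − 19 = 15.
Row 3 needs 34; the known cells sum to 25, so (3,3) = 9.
The remaining cell in column 3 is (4,3) = 34 − 27 = 7.
From column 4, 34 − (1 + 15 + 4) gives (4,4) = 14.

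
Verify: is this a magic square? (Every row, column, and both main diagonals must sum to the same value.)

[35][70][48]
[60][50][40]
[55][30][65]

No — column 1 sums to 150 but anti-diagonal sums to 153.

Row 1: 35 + 70 + 48 = 153.
Row 2: 60 + 50 + 40 = 150.
Row 3: 55 + 30 + 65 = 150.
Column 1: 35 + 60 + 55 = 150.
Column 2: 70 + 50 + 30 = 150.
Column 3: 48 + 40 + 65 = 153.
Main diagonal: 35 + 50 + 65 = 150.
Anti-diagonal: 48 + 50 + 55 = 153.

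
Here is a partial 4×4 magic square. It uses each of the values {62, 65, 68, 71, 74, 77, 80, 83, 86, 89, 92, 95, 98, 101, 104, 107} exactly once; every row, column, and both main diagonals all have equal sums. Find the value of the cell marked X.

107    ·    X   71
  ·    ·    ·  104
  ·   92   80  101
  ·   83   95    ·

The 16 entries sum to 1352, so each line sums to 1352/4 = 338.
Row 3 must total 338; the given cells sum to 273, so (3,1) = 65.
From column 4, 338 − (71 + 104 + 101) gives (4,4) = 62.
Main diagonal needs 338; the known cells sum to 249, so (2,2) = 89.
From row 4, 338 − (83 + 95 + 62) gives (4,1) = 98.
Column 1: 107 + 65 + 98 + ? = 338, so (2,1) = 68.
Using column 2: 89 + 92 + 83 + ? → (1,2) = 338 − 264 = 74.
Using anti-diagonal: 71 + 92 + 98 + ? → (2,3) = 338 − 261 = 77.
Row 1 needs 338; the known cells sum to 252, so (1,3) = 86.

86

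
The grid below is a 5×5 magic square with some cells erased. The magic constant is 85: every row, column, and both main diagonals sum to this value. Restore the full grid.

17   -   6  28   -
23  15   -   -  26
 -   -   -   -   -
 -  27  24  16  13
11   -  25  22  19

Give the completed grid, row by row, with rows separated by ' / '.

17 14 6 28 20 / 23 15 12 9 26 / 29 21 18 10 7 / 5 27 24 16 13 / 11 8 25 22 19

Using row 4: 27 + 24 + 16 + 13 + ? → (4,1) = 85 − 80 = 5.
Row 5 needs 85; the known cells sum to 77, so (5,2) = 8.
Column 1 must total 85; the given cells sum to 56, so (3,1) = 29.
From main diagonal, 85 − (17 + 15 + 16 + 19) gives (3,3) = 18.
Using column 3: 6 + 18 + 24 + 25 + ? → (2,3) = 85 − 73 = 12.
The remaining cell in row 2 is (2,4) = 85 − 76 = 9.
From column 4, 85 − (28 + 9 + 16 + 22) gives (3,4) = 10.
The remaining cell in anti-diagonal is (1,5) = 85 − 65 = 20.
Using row 1: 17 + 6 + 28 + 20 + ? → (1,2) = 85 − 71 = 14.
Column 2 must total 85; the given cells sum to 64, so (3,2) = 21.
Column 5: 20 + 26 + 13 + 19 + ? = 85, so (3,5) = 7.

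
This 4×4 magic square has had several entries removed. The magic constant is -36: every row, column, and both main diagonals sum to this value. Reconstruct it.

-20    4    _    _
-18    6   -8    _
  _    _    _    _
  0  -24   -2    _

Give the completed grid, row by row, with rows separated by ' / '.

-20 4 -14 -6 / -18 6 -8 -16 / 2 -22 -12 -4 / 0 -24 -2 -10

Row 2 needs -36; the known cells sum to -20, so (2,4) = -16.
The remaining cell in row 4 is (4,4) = -36 − (-26) = -10.
The remaining cell in column 1 is (3,1) = -36 − (-38) = 2.
Column 2 must total -36; the given cells sum to -14, so (3,2) = -22.
From main diagonal, -36 − (-20 + 6 + (-10)) gives (3,3) = -12.
Using anti-diagonal: -8 + (-22) + 0 + ? → (1,4) = -36 − (-30) = -6.
Row 1 must total -36; the given cells sum to -22, so (1,3) = -14.
From row 3, -36 − (2 + (-22) + (-12)) gives (3,4) = -4.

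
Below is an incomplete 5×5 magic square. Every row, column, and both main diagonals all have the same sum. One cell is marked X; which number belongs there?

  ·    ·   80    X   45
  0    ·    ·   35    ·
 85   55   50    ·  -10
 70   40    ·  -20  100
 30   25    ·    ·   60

75

Anti-diagonal is complete and sums to 200; that is the magic constant.
Using row 3: 85 + 55 + 50 + (-10) + ? → (3,4) = 200 − 180 = 20.
Row 4: 70 + 40 + (-20) + 100 + ? = 200, so (4,3) = 10.
Column 1: 0 + 85 + 70 + 30 + ? = 200, so (1,1) = 15.
Column 5 needs 200; the known cells sum to 195, so (2,5) = 5.
Using main diagonal: 15 + 50 + (-20) + 60 + ? → (2,2) = 200 − 105 = 95.
The remaining cell in row 2 is (2,3) = 200 − 135 = 65.
Column 2 must total 200; the given cells sum to 215, so (1,2) = -15.
The remaining cell in column 3 is (5,3) = 200 − 205 = -5.
Row 1 must total 200; the given cells sum to 125, so (1,4) = 75.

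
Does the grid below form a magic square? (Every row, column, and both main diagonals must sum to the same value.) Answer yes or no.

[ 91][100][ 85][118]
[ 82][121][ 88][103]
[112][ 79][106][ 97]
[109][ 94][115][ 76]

Yes

Row 1: 91 + 100 + 85 + 118 = 394.
Row 2: 82 + 121 + 88 + 103 = 394.
Row 3: 112 + 79 + 106 + 97 = 394.
Row 4: 109 + 94 + 115 + 76 = 394.
Column 1: 91 + 82 + 112 + 109 = 394.
Column 2: 100 + 121 + 79 + 94 = 394.
Column 3: 85 + 88 + 106 + 115 = 394.
Column 4: 118 + 103 + 97 + 76 = 394.
Main diagonal: 91 + 121 + 106 + 76 = 394.
Anti-diagonal: 118 + 88 + 79 + 109 = 394.
All lines sum to 394.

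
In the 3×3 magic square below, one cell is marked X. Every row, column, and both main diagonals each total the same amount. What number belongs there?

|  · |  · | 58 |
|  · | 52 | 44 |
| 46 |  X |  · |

56

Anti-diagonal is complete and sums to 156; that is the magic constant.
The remaining cell in row 2 is (2,1) = 156 − 96 = 60.
Column 1 must total 156; the given cells sum to 106, so (1,1) = 50.
From column 3, 156 − (58 + 44) gives (3,3) = 54.
From row 1, 156 − (50 + 58) gives (1,2) = 48.
From row 3, 156 − (46 + 54) gives (3,2) = 56.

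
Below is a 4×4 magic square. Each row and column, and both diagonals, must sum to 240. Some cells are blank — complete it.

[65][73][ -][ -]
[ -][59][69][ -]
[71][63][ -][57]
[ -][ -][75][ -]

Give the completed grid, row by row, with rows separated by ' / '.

Row 3 must total 240; the given cells sum to 191, so (3,3) = 49.
The remaining cell in column 2 is (4,2) = 240 − 195 = 45.
From column 3, 240 − (69 + 49 + 75) gives (1,3) = 47.
Main diagonal must total 240; the given cells sum to 173, so (4,4) = 67.
Row 1: 65 + 73 + 47 + ? = 240, so (1,4) = 55.
From row 4, 240 − (45 + 75 + 67) gives (4,1) = 53.
Column 1: 65 + 71 + 53 + ? = 240, so (2,1) = 51.
The remaining cell in column 4 is (2,4) = 240 − 179 = 61.

65 73 47 55 / 51 59 69 61 / 71 63 49 57 / 53 45 75 67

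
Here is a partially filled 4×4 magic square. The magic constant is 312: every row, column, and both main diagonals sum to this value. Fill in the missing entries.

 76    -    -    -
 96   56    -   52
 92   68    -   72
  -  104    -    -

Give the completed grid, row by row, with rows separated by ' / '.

76 84 64 88 / 96 56 108 52 / 92 68 80 72 / 48 104 60 100

Row 2: 96 + 56 + 52 + ? = 312, so (2,3) = 108.
Row 3 needs 312; the known cells sum to 232, so (3,3) = 80.
Column 1: 76 + 96 + 92 + ? = 312, so (4,1) = 48.
Using column 2: 56 + 68 + 104 + ? → (1,2) = 312 − 228 = 84.
The remaining cell in main diagonal is (4,4) = 312 − 212 = 100.
Using anti-diagonal: 108 + 68 + 48 + ? → (1,4) = 312 − 224 = 88.
The remaining cell in row 1 is (1,3) = 312 − 248 = 64.
Using row 4: 48 + 104 + 100 + ? → (4,3) = 312 − 252 = 60.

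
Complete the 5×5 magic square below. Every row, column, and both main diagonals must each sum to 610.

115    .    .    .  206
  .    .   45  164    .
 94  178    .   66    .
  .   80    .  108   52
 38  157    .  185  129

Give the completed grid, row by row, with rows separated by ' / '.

The remaining cell in row 5 is (5,3) = 610 − 509 = 101.
Column 4: 164 + 66 + 108 + 185 + ? = 610, so (1,4) = 87.
Using anti-diagonal: 206 + 164 + 80 + 38 + ? → (3,3) = 610 − 488 = 122.
Using row 3: 94 + 178 + 122 + 66 + ? → (3,5) = 610 − 460 = 150.
Using column 5: 206 + 150 + 52 + 129 + ? → (2,5) = 610 − 537 = 73.
Main diagonal: 115 + 122 + 108 + 129 + ? = 610, so (2,2) = 136.
Row 2: 136 + 45 + 164 + 73 + ? = 610, so (2,1) = 192.
The remaining cell in column 1 is (4,1) = 610 − 439 = 171.
Column 2: 136 + 178 + 80 + 157 + ? = 610, so (1,2) = 59.
Row 1: 115 + 59 + 87 + 206 + ? = 610, so (1,3) = 143.
Row 4 needs 610; the known cells sum to 411, so (4,3) = 199.

115 59 143 87 206 / 192 136 45 164 73 / 94 178 122 66 150 / 171 80 199 108 52 / 38 157 101 185 129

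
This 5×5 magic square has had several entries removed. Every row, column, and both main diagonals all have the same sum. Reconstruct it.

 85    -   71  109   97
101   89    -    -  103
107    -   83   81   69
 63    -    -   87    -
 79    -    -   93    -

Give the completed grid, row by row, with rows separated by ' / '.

Column 1 is already complete: 85 + 101 + 107 + 63 + 79 = 435, so that is the magic constant.
From row 1, 435 − (85 + 71 + 109 + 97) gives (1,2) = 73.
Row 3 needs 435; the known cells sum to 340, so (3,2) = 95.
The remaining cell in column 4 is (2,4) = 435 − 370 = 65.
Using main diagonal: 85 + 89 + 83 + 87 + ? → (5,5) = 435 − 344 = 91.
Using anti-diagonal: 97 + 65 + 83 + 79 + ? → (4,2) = 435 − 324 = 111.
The remaining cell in row 2 is (2,3) = 435 − 358 = 77.
The remaining cell in column 2 is (5,2) = 435 − 368 = 67.
Column 5 must total 435; the given cells sum to 360, so (4,5) = 75.
Row 4 needs 435; the known cells sum to 336, so (4,3) = 99.
Row 5 needs 435; the known cells sum to 330, so (5,3) = 105.

85 73 71 109 97 / 101 89 77 65 103 / 107 95 83 81 69 / 63 111 99 87 75 / 79 67 105 93 91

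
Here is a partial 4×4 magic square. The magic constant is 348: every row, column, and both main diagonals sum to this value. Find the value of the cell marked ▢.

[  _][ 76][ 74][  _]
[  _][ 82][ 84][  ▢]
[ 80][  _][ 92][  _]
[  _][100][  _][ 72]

Column 2: 76 + 82 + 100 + ? = 348, so (3,2) = 90.
Column 3 must total 348; the given cells sum to 250, so (4,3) = 98.
Using main diagonal: 82 + 92 + 72 + ? → (1,1) = 348 − 246 = 102.
Row 1 must total 348; the given cells sum to 252, so (1,4) = 96.
Row 3 must total 348; the given cells sum to 262, so (3,4) = 86.
Row 4 needs 348; the known cells sum to 270, so (4,1) = 78.
Column 1 needs 348; the known cells sum to 260, so (2,1) = 88.
Using column 4: 96 + 86 + 72 + ? → (2,4) = 348 − 254 = 94.

94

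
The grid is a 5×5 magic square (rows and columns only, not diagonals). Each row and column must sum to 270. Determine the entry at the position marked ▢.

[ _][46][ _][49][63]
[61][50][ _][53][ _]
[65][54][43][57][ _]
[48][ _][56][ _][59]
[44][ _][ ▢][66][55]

47

Using row 3: 65 + 54 + 43 + 57 + ? → (3,5) = 270 − 219 = 51.
Column 1 must total 270; the given cells sum to 218, so (1,1) = 52.
Column 4: 49 + 53 + 57 + 66 + ? = 270, so (4,4) = 45.
From column 5, 270 − (63 + 51 + 59 + 55) gives (2,5) = 42.
Row 1: 52 + 46 + 49 + 63 + ? = 270, so (1,3) = 60.
Row 2: 61 + 50 + 53 + 42 + ? = 270, so (2,3) = 64.
Row 4: 48 + 56 + 45 + 59 + ? = 270, so (4,2) = 62.
Column 2 needs 270; the known cells sum to 212, so (5,2) = 58.
The remaining cell in column 3 is (5,3) = 270 − 223 = 47.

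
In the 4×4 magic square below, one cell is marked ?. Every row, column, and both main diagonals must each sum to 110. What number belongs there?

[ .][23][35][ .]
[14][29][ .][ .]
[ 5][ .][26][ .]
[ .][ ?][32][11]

20

From column 3, 110 − (35 + 26 + 32) gives (2,3) = 17.
Main diagonal needs 110; the known cells sum to 66, so (1,1) = 44.
Using row 1: 44 + 23 + 35 + ? → (1,4) = 110 − 102 = 8.
From row 2, 110 − (14 + 29 + 17) gives (2,4) = 50.
Column 1 must total 110; the given cells sum to 63, so (4,1) = 47.
Column 4 needs 110; the known cells sum to 69, so (3,4) = 41.
The remaining cell in anti-diagonal is (3,2) = 110 − 72 = 38.
Using row 4: 47 + 32 + 11 + ? → (4,2) = 110 − 90 = 20.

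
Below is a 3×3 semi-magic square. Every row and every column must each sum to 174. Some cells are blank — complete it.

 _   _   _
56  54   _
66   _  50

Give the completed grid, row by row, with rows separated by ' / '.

The remaining cell in row 2 is (2,3) = 174 − 110 = 64.
Row 3: 66 + 50 + ? = 174, so (3,2) = 58.
Column 1: 56 + 66 + ? = 174, so (1,1) = 52.
Column 2 must total 174; the given cells sum to 112, so (1,2) = 62.
Column 3 must total 174; the given cells sum to 114, so (1,3) = 60.

52 62 60 / 56 54 64 / 66 58 50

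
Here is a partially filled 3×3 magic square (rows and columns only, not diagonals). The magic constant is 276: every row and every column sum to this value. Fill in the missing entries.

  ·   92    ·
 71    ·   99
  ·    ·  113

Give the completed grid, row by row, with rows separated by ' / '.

120 92 64 / 71 106 99 / 85 78 113

The remaining cell in row 2 is (2,2) = 276 − 170 = 106.
Using column 2: 92 + 106 + ? → (3,2) = 276 − 198 = 78.
Using column 3: 99 + 113 + ? → (1,3) = 276 − 212 = 64.
Row 1 needs 276; the known cells sum to 156, so (1,1) = 120.
Using row 3: 78 + 113 + ? → (3,1) = 276 − 191 = 85.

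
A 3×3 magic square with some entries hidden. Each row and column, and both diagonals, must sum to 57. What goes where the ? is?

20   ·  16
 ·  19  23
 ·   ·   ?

The remaining cell in row 1 is (1,2) = 57 − 36 = 21.
Row 2 needs 57; the known cells sum to 42, so (2,1) = 15.
From column 1, 57 − (20 + 15) gives (3,1) = 22.
From column 2, 57 − (21 + 19) gives (3,2) = 17.
Using column 3: 16 + 23 + ? → (3,3) = 57 − 39 = 18.

18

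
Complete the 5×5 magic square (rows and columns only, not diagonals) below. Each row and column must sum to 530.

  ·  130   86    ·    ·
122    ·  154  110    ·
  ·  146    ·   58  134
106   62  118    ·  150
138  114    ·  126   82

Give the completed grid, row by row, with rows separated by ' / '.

74 130 86 142 98 / 122 78 154 110 66 / 90 146 102 58 134 / 106 62 118 94 150 / 138 114 70 126 82

Row 4 needs 530; the known cells sum to 436, so (4,4) = 94.
Row 5: 138 + 114 + 126 + 82 + ? = 530, so (5,3) = 70.
Column 2: 130 + 146 + 62 + 114 + ? = 530, so (2,2) = 78.
From column 3, 530 − (86 + 154 + 118 + 70) gives (3,3) = 102.
Column 4 must total 530; the given cells sum to 388, so (1,4) = 142.
Row 2 needs 530; the known cells sum to 464, so (2,5) = 66.
Using row 3: 146 + 102 + 58 + 134 + ? → (3,1) = 530 − 440 = 90.
Column 1 needs 530; the known cells sum to 456, so (1,1) = 74.
The remaining cell in column 5 is (1,5) = 530 − 432 = 98.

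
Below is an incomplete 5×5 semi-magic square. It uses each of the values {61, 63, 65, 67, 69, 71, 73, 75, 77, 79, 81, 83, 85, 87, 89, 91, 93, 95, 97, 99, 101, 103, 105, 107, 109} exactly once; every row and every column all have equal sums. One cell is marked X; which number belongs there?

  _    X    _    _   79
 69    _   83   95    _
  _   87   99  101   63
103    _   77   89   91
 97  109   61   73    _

93

The 25 entries sum to 2125, so each line sums to 2125/5 = 425.
Using row 3: 87 + 99 + 101 + 63 + ? → (3,1) = 425 − 350 = 75.
Row 4: 103 + 77 + 89 + 91 + ? = 425, so (4,2) = 65.
Row 5 must total 425; the given cells sum to 340, so (5,5) = 85.
Using column 1: 69 + 75 + 103 + 97 + ? → (1,1) = 425 − 344 = 81.
The remaining cell in column 3 is (1,3) = 425 − 320 = 105.
Column 4 needs 425; the known cells sum to 358, so (1,4) = 67.
The remaining cell in column 5 is (2,5) = 425 − 318 = 107.
Row 1 must total 425; the given cells sum to 332, so (1,2) = 93.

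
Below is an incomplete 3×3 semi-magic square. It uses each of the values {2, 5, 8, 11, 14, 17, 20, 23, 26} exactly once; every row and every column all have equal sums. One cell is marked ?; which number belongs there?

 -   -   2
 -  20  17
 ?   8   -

The 9 entries sum to 126, so each line sums to 126/3 = 42.
Using row 2: 20 + 17 + ? → (2,1) = 42 − 37 = 5.
The remaining cell in column 2 is (1,2) = 42 − 28 = 14.
Using column 3: 2 + 17 + ? → (3,3) = 42 − 19 = 23.
Using row 1: 14 + 2 + ? → (1,1) = 42 − 16 = 26.
Using row 3: 8 + 23 + ? → (3,1) = 42 − 31 = 11.

11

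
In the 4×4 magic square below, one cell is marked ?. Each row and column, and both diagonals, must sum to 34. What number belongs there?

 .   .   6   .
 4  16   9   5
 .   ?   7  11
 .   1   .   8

Column 3 must total 34; the given cells sum to 22, so (4,3) = 12.
Using column 4: 5 + 11 + 8 + ? → (1,4) = 34 − 24 = 10.
From main diagonal, 34 − (16 + 7 + 8) gives (1,1) = 3.
From row 1, 34 − (3 + 6 + 10) gives (1,2) = 15.
Using row 4: 1 + 12 + 8 + ? → (4,1) = 34 − 21 = 13.
Column 1 must total 34; the given cells sum to 20, so (3,1) = 14.
Column 2 must total 34; the given cells sum to 32, so (3,2) = 2.

2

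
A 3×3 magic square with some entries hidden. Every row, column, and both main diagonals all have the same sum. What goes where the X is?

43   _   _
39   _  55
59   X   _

Column 1 is complete and sums to 141; that is the magic constant.
Using row 2: 39 + 55 + ? → (2,2) = 141 − 94 = 47.
Main diagonal: 43 + 47 + ? = 141, so (3,3) = 51.
Anti-diagonal: 47 + 59 + ? = 141, so (1,3) = 35.
From row 1, 141 − (43 + 35) gives (1,2) = 63.
From row 3, 141 − (59 + 51) gives (3,2) = 31.

31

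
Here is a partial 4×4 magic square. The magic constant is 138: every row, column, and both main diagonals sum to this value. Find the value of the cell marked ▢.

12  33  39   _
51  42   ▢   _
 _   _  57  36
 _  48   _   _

The remaining cell in row 1 is (1,4) = 138 − 84 = 54.
Column 2: 33 + 42 + 48 + ? = 138, so (3,2) = 15.
Main diagonal needs 138; the known cells sum to 111, so (4,4) = 27.
The remaining cell in row 3 is (3,1) = 138 − 108 = 30.
Column 1 needs 138; the known cells sum to 93, so (4,1) = 45.
Using column 4: 54 + 36 + 27 + ? → (2,4) = 138 − 117 = 21.
Anti-diagonal must total 138; the given cells sum to 114, so (2,3) = 24.

24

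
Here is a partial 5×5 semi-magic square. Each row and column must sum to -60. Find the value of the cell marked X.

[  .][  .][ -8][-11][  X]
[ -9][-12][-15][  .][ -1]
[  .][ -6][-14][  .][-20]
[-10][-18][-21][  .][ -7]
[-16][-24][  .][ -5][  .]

Using row 2: -9 + (-12) + (-15) + (-1) + ? → (2,4) = -60 − (-37) = -23.
Row 4 must total -60; the given cells sum to -56, so (4,4) = -4.
Using column 2: -12 + (-6) + (-18) + (-24) + ? → (1,2) = -60 − (-60) = 0.
Column 3 needs -60; the known cells sum to -58, so (5,3) = -2.
Column 4: -11 + (-23) + (-4) + (-5) + ? = -60, so (3,4) = -17.
Row 3 needs -60; the known cells sum to -57, so (3,1) = -3.
Row 5 needs -60; the known cells sum to -47, so (5,5) = -13.
Column 1: -9 + (-3) + (-10) + (-16) + ? = -60, so (1,1) = -22.
Column 5 needs -60; the known cells sum to -41, so (1,5) = -19.

-19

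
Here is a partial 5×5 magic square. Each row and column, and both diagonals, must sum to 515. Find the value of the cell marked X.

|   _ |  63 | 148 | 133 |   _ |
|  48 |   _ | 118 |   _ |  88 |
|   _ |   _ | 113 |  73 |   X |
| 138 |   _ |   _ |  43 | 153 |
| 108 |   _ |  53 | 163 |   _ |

58

From column 3, 515 − (148 + 118 + 113 + 53) gives (4,3) = 83.
From column 4, 515 − (133 + 73 + 43 + 163) gives (2,4) = 103.
Row 2 must total 515; the given cells sum to 357, so (2,2) = 158.
From row 4, 515 − (138 + 83 + 43 + 153) gives (4,2) = 98.
The remaining cell in anti-diagonal is (1,5) = 515 − 422 = 93.
From row 1, 515 − (63 + 148 + 133 + 93) gives (1,1) = 78.
Column 1: 78 + 48 + 138 + 108 + ? = 515, so (3,1) = 143.
Main diagonal: 78 + 158 + 113 + 43 + ? = 515, so (5,5) = 123.
Using row 5: 108 + 53 + 163 + 123 + ? → (5,2) = 515 − 447 = 68.
Using column 2: 63 + 158 + 98 + 68 + ? → (3,2) = 515 − 387 = 128.
From column 5, 515 − (93 + 88 + 153 + 123) gives (3,5) = 58.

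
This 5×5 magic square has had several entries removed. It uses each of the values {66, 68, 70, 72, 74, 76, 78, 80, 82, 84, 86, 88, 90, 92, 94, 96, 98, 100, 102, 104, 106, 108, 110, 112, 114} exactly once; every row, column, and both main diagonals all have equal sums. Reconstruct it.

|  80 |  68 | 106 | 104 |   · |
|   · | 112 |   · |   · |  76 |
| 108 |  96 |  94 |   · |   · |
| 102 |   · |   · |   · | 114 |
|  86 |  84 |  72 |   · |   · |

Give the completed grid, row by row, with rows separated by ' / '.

80 68 106 104 92 / 74 112 100 88 76 / 108 96 94 82 70 / 102 90 78 66 114 / 86 84 72 110 98

The 25 entries sum to 2250, so each line sums to 2250/5 = 450.
Row 1 needs 450; the known cells sum to 358, so (1,5) = 92.
Using column 1: 80 + 108 + 102 + 86 + ? → (2,1) = 450 − 376 = 74.
Column 2: 68 + 112 + 96 + 84 + ? = 450, so (4,2) = 90.
Anti-diagonal needs 450; the known cells sum to 362, so (2,4) = 88.
Row 2 needs 450; the known cells sum to 350, so (2,3) = 100.
Column 3 needs 450; the known cells sum to 372, so (4,3) = 78.
From row 4, 450 − (102 + 90 + 78 + 114) gives (4,4) = 66.
Using main diagonal: 80 + 112 + 94 + 66 + ? → (5,5) = 450 − 352 = 98.
Using row 5: 86 + 84 + 72 + 98 + ? → (5,4) = 450 − 340 = 110.
Using column 4: 104 + 88 + 66 + 110 + ? → (3,4) = 450 − 368 = 82.
From column 5, 450 − (92 + 76 + 114 + 98) gives (3,5) = 70.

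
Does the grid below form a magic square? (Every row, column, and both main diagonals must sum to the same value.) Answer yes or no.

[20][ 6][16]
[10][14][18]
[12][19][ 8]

No — column 2 sums to 39 but anti-diagonal sums to 42.

Row 1: 20 + 6 + 16 = 42.
Row 2: 10 + 14 + 18 = 42.
Row 3: 12 + 19 + 8 = 39.
Column 1: 20 + 10 + 12 = 42.
Column 2: 6 + 14 + 19 = 39.
Column 3: 16 + 18 + 8 = 42.
Main diagonal: 20 + 14 + 8 = 42.
Anti-diagonal: 16 + 14 + 12 = 42.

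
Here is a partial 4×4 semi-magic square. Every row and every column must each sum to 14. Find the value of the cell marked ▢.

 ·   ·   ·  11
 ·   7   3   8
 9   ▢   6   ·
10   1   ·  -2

From row 2, 14 − (7 + 3 + 8) gives (2,1) = -4.
Row 4 must total 14; the given cells sum to 9, so (4,3) = 5.
Using column 1: -4 + 9 + 10 + ? → (1,1) = 14 − 15 = -1.
From column 3, 14 − (3 + 6 + 5) gives (1,3) = 0.
Using column 4: 11 + 8 + (-2) + ? → (3,4) = 14 − 17 = -3.
Row 1 needs 14; the known cells sum to 10, so (1,2) = 4.
From row 3, 14 − (9 + 6 + (-3)) gives (3,2) = 2.

2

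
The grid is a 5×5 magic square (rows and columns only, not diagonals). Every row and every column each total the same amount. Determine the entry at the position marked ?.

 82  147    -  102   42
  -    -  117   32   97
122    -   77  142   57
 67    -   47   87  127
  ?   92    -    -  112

27

Column 5 is complete and sums to 435; that is the magic constant.
Using row 1: 82 + 147 + 102 + 42 + ? → (1,3) = 435 − 373 = 62.
Row 3 must total 435; the given cells sum to 398, so (3,2) = 37.
From row 4, 435 − (67 + 47 + 87 + 127) gives (4,2) = 107.
The remaining cell in column 2 is (2,2) = 435 − 383 = 52.
Column 3: 62 + 117 + 77 + 47 + ? = 435, so (5,3) = 132.
From column 4, 435 − (102 + 32 + 142 + 87) gives (5,4) = 72.
The remaining cell in row 2 is (2,1) = 435 − 298 = 137.
Using row 5: 92 + 132 + 72 + 112 + ? → (5,1) = 435 − 408 = 27.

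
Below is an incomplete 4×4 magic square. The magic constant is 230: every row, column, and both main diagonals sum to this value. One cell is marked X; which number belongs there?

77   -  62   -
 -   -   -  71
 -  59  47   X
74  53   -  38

From row 4, 230 − (74 + 53 + 38) gives (4,3) = 65.
From column 3, 230 − (62 + 47 + 65) gives (2,3) = 56.
Using main diagonal: 77 + 47 + 38 + ? → (2,2) = 230 − 162 = 68.
From anti-diagonal, 230 − (56 + 59 + 74) gives (1,4) = 41.
From row 1, 230 − (77 + 62 + 41) gives (1,2) = 50.
From row 2, 230 − (68 + 56 + 71) gives (2,1) = 35.
From column 1, 230 − (77 + 35 + 74) gives (3,1) = 44.
Column 4: 41 + 71 + 38 + ? = 230, so (3,4) = 80.

80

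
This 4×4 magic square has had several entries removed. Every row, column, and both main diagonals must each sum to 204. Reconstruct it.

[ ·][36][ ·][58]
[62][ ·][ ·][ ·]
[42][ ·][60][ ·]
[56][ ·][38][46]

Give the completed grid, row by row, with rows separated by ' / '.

Using row 4: 56 + 38 + 46 + ? → (4,2) = 204 − 140 = 64.
Using column 1: 62 + 42 + 56 + ? → (1,1) = 204 − 160 = 44.
Main diagonal needs 204; the known cells sum to 150, so (2,2) = 54.
Using row 1: 44 + 36 + 58 + ? → (1,3) = 204 − 138 = 66.
Column 2 must total 204; the given cells sum to 154, so (3,2) = 50.
From column 3, 204 − (66 + 60 + 38) gives (2,3) = 40.
Row 2: 62 + 54 + 40 + ? = 204, so (2,4) = 48.
Row 3 needs 204; the known cells sum to 152, so (3,4) = 52.

44 36 66 58 / 62 54 40 48 / 42 50 60 52 / 56 64 38 46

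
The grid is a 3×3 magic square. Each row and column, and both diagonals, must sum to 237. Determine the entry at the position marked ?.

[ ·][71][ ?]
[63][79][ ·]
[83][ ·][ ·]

Using row 2: 63 + 79 + ? → (2,3) = 237 − 142 = 95.
From column 1, 237 − (63 + 83) gives (1,1) = 91.
From column 2, 237 − (71 + 79) gives (3,2) = 87.
The remaining cell in main diagonal is (3,3) = 237 − 170 = 67.
Anti-diagonal: 79 + 83 + ? = 237, so (1,3) = 75.

75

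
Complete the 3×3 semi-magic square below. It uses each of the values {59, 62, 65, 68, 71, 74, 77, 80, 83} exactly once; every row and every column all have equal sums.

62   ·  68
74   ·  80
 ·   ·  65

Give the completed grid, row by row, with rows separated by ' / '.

The 9 entries sum to 639, so each line sums to 639/3 = 213.
Row 1 needs 213; the known cells sum to 130, so (1,2) = 83.
Row 2 needs 213; the known cells sum to 154, so (2,2) = 59.
Column 1 needs 213; the known cells sum to 136, so (3,1) = 77.
The remaining cell in column 2 is (3,2) = 213 − 142 = 71.

62 83 68 / 74 59 80 / 77 71 65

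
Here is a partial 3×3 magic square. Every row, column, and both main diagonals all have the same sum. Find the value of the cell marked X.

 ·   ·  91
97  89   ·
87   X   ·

85

Anti-diagonal is complete and sums to 267; that is the magic constant.
From row 2, 267 − (97 + 89) gives (2,3) = 81.
Using column 1: 97 + 87 + ? → (1,1) = 267 − 184 = 83.
Column 3 must total 267; the given cells sum to 172, so (3,3) = 95.
Row 1 must total 267; the given cells sum to 174, so (1,2) = 93.
Row 3: 87 + 95 + ? = 267, so (3,2) = 85.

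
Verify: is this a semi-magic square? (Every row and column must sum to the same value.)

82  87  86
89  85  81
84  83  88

Row 1: 82 + 87 + 86 = 255.
Row 2: 89 + 85 + 81 = 255.
Row 3: 84 + 83 + 88 = 255.
Column 1: 82 + 89 + 84 = 255.
Column 2: 87 + 85 + 83 = 255.
Column 3: 86 + 81 + 88 = 255.
All lines sum to 255.

Yes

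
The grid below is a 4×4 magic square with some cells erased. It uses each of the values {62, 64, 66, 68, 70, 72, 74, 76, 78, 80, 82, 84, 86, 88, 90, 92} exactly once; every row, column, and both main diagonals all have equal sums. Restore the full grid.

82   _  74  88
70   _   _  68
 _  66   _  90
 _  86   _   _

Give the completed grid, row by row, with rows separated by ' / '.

The 16 entries sum to 1232, so each line sums to 1232/4 = 308.
Row 1 needs 308; the known cells sum to 244, so (1,2) = 64.
Column 2: 64 + 66 + 86 + ? = 308, so (2,2) = 92.
Using column 4: 88 + 68 + 90 + ? → (4,4) = 308 − 246 = 62.
From main diagonal, 308 − (82 + 92 + 62) gives (3,3) = 72.
Row 2 needs 308; the known cells sum to 230, so (2,3) = 78.
Using row 3: 66 + 72 + 90 + ? → (3,1) = 308 − 228 = 80.
Using column 1: 82 + 70 + 80 + ? → (4,1) = 308 − 232 = 76.
Column 3 must total 308; the given cells sum to 224, so (4,3) = 84.

82 64 74 88 / 70 92 78 68 / 80 66 72 90 / 76 86 84 62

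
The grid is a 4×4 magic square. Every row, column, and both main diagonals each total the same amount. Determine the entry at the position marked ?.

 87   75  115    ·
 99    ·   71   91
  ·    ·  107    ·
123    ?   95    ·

Column 3 is complete and sums to 388; that is the magic constant.
Row 1: 87 + 75 + 115 + ? = 388, so (1,4) = 111.
Row 2: 99 + 71 + 91 + ? = 388, so (2,2) = 127.
Column 1: 87 + 99 + 123 + ? = 388, so (3,1) = 79.
Main diagonal must total 388; the given cells sum to 321, so (4,4) = 67.
Using anti-diagonal: 111 + 71 + 123 + ? → (3,2) = 388 − 305 = 83.
Using row 3: 79 + 83 + 107 + ? → (3,4) = 388 − 269 = 119.
Row 4: 123 + 95 + 67 + ? = 388, so (4,2) = 103.

103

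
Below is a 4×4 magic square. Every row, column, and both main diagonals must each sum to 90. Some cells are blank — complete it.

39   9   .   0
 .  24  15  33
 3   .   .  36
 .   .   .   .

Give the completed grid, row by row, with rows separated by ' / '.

Using row 1: 39 + 9 + 0 + ? → (1,3) = 90 − 48 = 42.
Using row 2: 24 + 15 + 33 + ? → (2,1) = 90 − 72 = 18.
The remaining cell in column 1 is (4,1) = 90 − 60 = 30.
Column 4 must total 90; the given cells sum to 69, so (4,4) = 21.
Main diagonal needs 90; the known cells sum to 84, so (3,3) = 6.
Anti-diagonal: 0 + 15 + 30 + ? = 90, so (3,2) = 45.
Using column 2: 9 + 24 + 45 + ? → (4,2) = 90 − 78 = 12.
From column 3, 90 − (42 + 15 + 6) gives (4,3) = 27.

39 9 42 0 / 18 24 15 33 / 3 45 6 36 / 30 12 27 21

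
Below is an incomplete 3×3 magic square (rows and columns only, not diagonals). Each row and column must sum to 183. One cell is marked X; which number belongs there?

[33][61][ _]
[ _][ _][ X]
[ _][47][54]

Row 1 must total 183; the given cells sum to 94, so (1,3) = 89.
Row 3 needs 183; the known cells sum to 101, so (3,1) = 82.
From column 1, 183 − (33 + 82) gives (2,1) = 68.
Column 2 must total 183; the given cells sum to 108, so (2,2) = 75.
Column 3: 89 + 54 + ? = 183, so (2,3) = 40.

40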